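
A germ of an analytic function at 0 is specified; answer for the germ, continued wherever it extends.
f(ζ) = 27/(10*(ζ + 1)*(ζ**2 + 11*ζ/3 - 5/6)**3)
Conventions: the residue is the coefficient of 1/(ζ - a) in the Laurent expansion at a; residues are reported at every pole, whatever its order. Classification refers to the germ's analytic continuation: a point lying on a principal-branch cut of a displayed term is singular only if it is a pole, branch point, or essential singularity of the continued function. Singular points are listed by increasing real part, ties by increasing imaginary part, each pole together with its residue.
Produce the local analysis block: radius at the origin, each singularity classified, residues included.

Radius of convergence at 0: -11/6 + (1/6)*sqrt(151).
At -11/6 - (1/6)*sqrt(151): a pole of order 3; residue 54/1715 - (2066445/1180932193)*sqrt(151).
At -1: a pole of order 1; residue -108/1715.
At -11/6 + (1/6)*sqrt(151): a pole of order 3; residue 54/1715 + (2066445/1180932193)*sqrt(151).

Denominator factor (ζ**2 + 11*ζ/3 - 5/6)^3: discriminant 151/9, real irrational roots -11/6 + (1/6)*sqrt(151) and -11/6 - (1/6)*sqrt(151); poles of order 3, moduli -11/6 + (1/6)*sqrt(151) and 11/6 + (1/6)*sqrt(151).
Denominator factor (ζ + 1): pole of order 1 at -1, modulus 1.
The radius of convergence is the smallest modulus among the singular points: -11/6 + (1/6)*sqrt(151).
The factor ζ**2 + 11*ζ/3 - 5/6 splits as (ζ - a)(ζ - a') with a = -11/6 - (1/6)*sqrt(151), a' = -11/6 + (1/6)*sqrt(151). At the order-3 pole a set g(ζ) = (ζ - a)^3*f(ζ) = [27/(10*(ζ + 1))] / (ζ - a')^3.
Order-3 pole: residue = g''(a)/2; g''(-11/6 - (1/6)*sqrt(151)) = 108/1715 - (4132890/1180932193)*sqrt(151), so the residue is 54/1715 - (2066445/1180932193)*sqrt(151).
At the order-1 pole -1 set g(ζ) = (ζ - (-1))*f(ζ) = 27/(10*(ζ**2 + 11*ζ/3 - 5/6)**3).
Simple pole: residue = g(a) at a = -1, which is -108/1715.
The factor ζ**2 + 11*ζ/3 - 5/6 splits as (ζ - a)(ζ - a') with a = -11/6 + (1/6)*sqrt(151), a' = -11/6 - (1/6)*sqrt(151). At the order-3 pole a set g(ζ) = (ζ - a)^3*f(ζ) = [27/(10*(ζ + 1))] / (ζ - a')^3.
Order-3 pole: residue = g''(a)/2; g''(-11/6 + (1/6)*sqrt(151)) = 108/1715 + (4132890/1180932193)*sqrt(151), so the residue is 54/1715 + (2066445/1180932193)*sqrt(151).
List the singular points by increasing real part (a conjugate pair: the negative imaginary part first).


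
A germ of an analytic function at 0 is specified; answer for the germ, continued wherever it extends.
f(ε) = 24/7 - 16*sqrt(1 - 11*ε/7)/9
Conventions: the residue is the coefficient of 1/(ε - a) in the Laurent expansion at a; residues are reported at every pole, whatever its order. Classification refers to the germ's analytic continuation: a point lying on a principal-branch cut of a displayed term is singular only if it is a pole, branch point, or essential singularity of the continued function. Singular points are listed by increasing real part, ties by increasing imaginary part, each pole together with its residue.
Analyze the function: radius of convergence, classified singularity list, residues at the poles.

Radius of convergence at 0: 7/11.
At 7/11: an algebraic (square-root) branch point.

Branch term (-16/9)*sqrt(1 - ε/(7/11)): its argument vanishes at ε = 7/11, a square-root branch point, modulus 7/11.
The radius of convergence is the smallest modulus among the singular points: 7/11.


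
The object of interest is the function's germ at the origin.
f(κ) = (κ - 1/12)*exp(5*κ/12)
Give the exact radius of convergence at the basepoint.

The factor exp(5*κ/12) is entire and contributes no finite singular point.
The polynomial part has no poles.
No finite singular points: the Taylor series at 0 converges everywhere.

The radius of convergence is infinite.


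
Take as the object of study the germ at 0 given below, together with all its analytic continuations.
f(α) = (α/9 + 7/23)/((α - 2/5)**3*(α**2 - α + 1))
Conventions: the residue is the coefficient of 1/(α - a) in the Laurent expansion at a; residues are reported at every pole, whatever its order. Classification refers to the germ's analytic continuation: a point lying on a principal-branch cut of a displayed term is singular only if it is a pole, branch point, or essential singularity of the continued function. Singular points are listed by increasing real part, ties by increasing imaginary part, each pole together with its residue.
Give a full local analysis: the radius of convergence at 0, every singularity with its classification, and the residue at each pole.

Denominator factor (α - 2/5)^3: pole of order 3 at 2/5, modulus 2/5.
Denominator factor (α**2 - α + 1): discriminant -3, complex-conjugate roots (1/2) + ((1/2)*sqrt(3))*i and (1/2) - ((1/2)*sqrt(3))*i; poles of order 1, moduli 1 and 1.
The radius of convergence is the smallest modulus among the singular points: 2/5.
At the order-3 pole 2/5 set g(α) = (α - (2/5))^3*f(α) = (α/9 + 7/23)/(α**2 - α + 1).
Order-3 pole: residue = g''(a)/2; g''(2/5) = -79750/74727, so the residue is -39875/74727.
The factor α**2 - α + 1 splits as (α - a)(α - a') with a = (1/2) - ((1/2)*sqrt(3))*i, a' = (1/2) + ((1/2)*sqrt(3))*i. At the order-1 pole a set g(α) = (α - a)*f(α) = [(α/9 + 7/23)/(α - 2/5)**3] / (α - a').
Simple pole: residue = g(a) at a = (1/2) - ((1/2)*sqrt(3))*i, which is (39875/149454) - ((47875/448362)*sqrt(3))*i.
The factor α**2 - α + 1 splits as (α - a)(α - a') with a = (1/2) + ((1/2)*sqrt(3))*i, a' = (1/2) - ((1/2)*sqrt(3))*i. At the order-1 pole a set g(α) = (α - a)*f(α) = [(α/9 + 7/23)/(α - 2/5)**3] / (α - a').
Simple pole: residue = g(a) at a = (1/2) + ((1/2)*sqrt(3))*i, which is (39875/149454) + ((47875/448362)*sqrt(3))*i.
List the singular points by increasing real part (a conjugate pair: the negative imaginary part first).

Radius of convergence at 0: 2/5.
At 2/5: a pole of order 3; residue -39875/74727.
At (1/2) - ((1/2)*sqrt(3))*i: a pole of order 1; residue (39875/149454) - ((47875/448362)*sqrt(3))*i.
At (1/2) + ((1/2)*sqrt(3))*i: a pole of order 1; residue (39875/149454) + ((47875/448362)*sqrt(3))*i.


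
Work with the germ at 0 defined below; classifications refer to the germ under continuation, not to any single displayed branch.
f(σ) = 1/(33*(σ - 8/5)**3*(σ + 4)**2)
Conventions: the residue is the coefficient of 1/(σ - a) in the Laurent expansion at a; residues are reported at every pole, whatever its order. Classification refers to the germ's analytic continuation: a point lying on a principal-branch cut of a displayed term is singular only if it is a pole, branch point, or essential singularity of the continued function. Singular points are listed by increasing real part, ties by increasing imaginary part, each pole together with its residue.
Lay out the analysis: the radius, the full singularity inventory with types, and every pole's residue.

Denominator factor (σ + 4)^2: pole of order 2 at -4, modulus 4.
Denominator factor (σ - 8/5)^3: pole of order 3 at 8/5, modulus 8/5.
The radius of convergence is the smallest modulus among the singular points: 8/5.
At the order-2 pole -4 set g(σ) = (σ - (-4))^2*f(σ) = 1/(33*(σ - 8/5)**3).
Order-2 pole: residue = g'(a); g'(-4) = -625/6761216, so the residue is -625/6761216.
At the order-3 pole 8/5 set g(σ) = (σ - (8/5))^3*f(σ) = 1/(33*(σ + 4)**2).
Order-3 pole: residue = g''(a)/2; g''(8/5) = 625/3380608, so the residue is 625/6761216.
List the singular points by increasing real part (a conjugate pair: the negative imaginary part first).

Radius of convergence at 0: 8/5.
At -4: a pole of order 2; residue -625/6761216.
At 8/5: a pole of order 3; residue 625/6761216.


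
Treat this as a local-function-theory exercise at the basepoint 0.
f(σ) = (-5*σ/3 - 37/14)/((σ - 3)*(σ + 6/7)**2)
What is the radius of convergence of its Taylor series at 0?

Denominator factor (σ - 3): pole of order 1 at 3, modulus 3.
Denominator factor (σ + 6/7)^2: pole of order 2 at -6/7, modulus 6/7.
The radius of convergence is the smallest modulus among the singular points: 6/7.

The radius of convergence is 6/7.


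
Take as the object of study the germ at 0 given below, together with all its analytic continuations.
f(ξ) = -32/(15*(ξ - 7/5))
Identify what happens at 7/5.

The denominator factor ξ - 7/5 vanishes at 7/5 and appears to the power 1; the numerator there equals -32/15, nonzero, and no other factor vanishes.
Hence a pole whose order is the multiplicity, 1.

The point is a pole of order 1.


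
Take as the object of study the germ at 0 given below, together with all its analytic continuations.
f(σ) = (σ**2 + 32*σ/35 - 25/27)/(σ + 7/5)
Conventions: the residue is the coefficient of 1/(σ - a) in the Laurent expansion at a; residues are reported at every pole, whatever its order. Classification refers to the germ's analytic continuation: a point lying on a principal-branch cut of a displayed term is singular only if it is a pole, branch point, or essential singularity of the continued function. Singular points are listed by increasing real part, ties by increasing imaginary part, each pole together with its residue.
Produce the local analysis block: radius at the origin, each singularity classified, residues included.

Radius of convergence at 0: 7/5.
At -7/5: a pole of order 1; residue -166/675.

Denominator factor (σ + 7/5): pole of order 1 at -7/5, modulus 7/5.
The radius of convergence is the smallest modulus among the singular points: 7/5.
At the order-1 pole -7/5 set g(σ) = (σ - (-7/5))*f(σ) = σ**2 + 32*σ/35 - 25/27.
Simple pole: residue = g(a) at a = -7/5, which is -166/675.


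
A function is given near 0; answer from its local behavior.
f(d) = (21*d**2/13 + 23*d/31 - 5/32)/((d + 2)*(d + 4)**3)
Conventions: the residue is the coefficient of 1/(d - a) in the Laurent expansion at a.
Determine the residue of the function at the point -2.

At the order-1 pole -2 set g(d) = (d - (-2))*f(d) = (21*d**2/13 + 23*d/31 - 5/32)/(d + 4)**3.
Simple pole: residue = g(a) at a = -2, which is 62177/103168.

The residue is 62177/103168.


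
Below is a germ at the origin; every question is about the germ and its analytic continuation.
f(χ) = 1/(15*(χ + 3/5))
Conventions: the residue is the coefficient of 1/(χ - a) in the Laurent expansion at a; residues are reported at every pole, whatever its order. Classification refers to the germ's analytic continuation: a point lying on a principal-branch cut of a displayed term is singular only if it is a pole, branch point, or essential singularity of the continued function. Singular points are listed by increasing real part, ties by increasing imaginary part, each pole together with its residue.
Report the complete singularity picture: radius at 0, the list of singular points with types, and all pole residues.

Denominator factor (χ + 3/5): pole of order 1 at -3/5, modulus 3/5.
The radius of convergence is the smallest modulus among the singular points: 3/5.
At the order-1 pole -3/5 set g(χ) = (χ - (-3/5))*f(χ) = 1/15.
Simple pole: residue = g(a) at a = -3/5, which is 1/15.

Radius of convergence at 0: 3/5.
At -3/5: a pole of order 1; residue 1/15.


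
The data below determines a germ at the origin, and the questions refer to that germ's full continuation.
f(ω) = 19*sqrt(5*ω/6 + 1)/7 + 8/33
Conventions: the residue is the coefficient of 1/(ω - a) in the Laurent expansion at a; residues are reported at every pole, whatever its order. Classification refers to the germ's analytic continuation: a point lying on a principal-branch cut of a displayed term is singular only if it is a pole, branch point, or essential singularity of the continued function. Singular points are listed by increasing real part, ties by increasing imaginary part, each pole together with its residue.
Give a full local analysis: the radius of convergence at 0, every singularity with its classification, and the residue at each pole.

Branch term (19/7)*sqrt(1 - ω/(-6/5)): its argument vanishes at ω = -6/5, a square-root branch point, modulus 6/5.
The radius of convergence is the smallest modulus among the singular points: 6/5.

Radius of convergence at 0: 6/5.
At -6/5: an algebraic (square-root) branch point.


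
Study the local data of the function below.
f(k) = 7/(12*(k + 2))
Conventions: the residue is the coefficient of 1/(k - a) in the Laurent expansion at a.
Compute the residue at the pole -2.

At the order-1 pole -2 set g(k) = (k - (-2))*f(k) = 7/12.
Simple pole: residue = g(a) at a = -2, which is 7/12.

The residue is 7/12.


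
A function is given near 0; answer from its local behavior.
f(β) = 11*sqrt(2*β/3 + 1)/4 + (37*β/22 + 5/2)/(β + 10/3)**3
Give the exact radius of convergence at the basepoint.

The radius of convergence is 3/2.

Denominator factor (β + 10/3)^3: pole of order 3 at -10/3, modulus 10/3.
Branch term (11/4)*sqrt(1 - β/(-3/2)): its argument vanishes at β = -3/2, a square-root branch point, modulus 3/2.
The radius of convergence is the smallest modulus among the singular points: 3/2.


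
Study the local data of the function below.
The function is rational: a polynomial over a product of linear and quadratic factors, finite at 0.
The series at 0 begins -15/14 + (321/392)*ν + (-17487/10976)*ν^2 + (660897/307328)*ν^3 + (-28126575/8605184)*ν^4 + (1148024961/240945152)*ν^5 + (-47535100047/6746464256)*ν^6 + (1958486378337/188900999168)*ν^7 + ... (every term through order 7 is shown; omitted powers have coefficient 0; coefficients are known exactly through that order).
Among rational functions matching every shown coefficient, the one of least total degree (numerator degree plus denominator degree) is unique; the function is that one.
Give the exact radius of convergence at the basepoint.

The radius of convergence is -9/14 + (1/42)*sqrt(3081).

No rational of total degree below 3 reproduces all 8 coefficients; solving the [1/2] Pade equations on them gives f(ν) = (2*ν/7 + 10/7)/(ν**2 - 9*ν/7 - 4/3), whose expansion matches every shown term.
Denominator factor (ν**2 - 9*ν/7 - 4/3): discriminant 1027/147, real irrational roots 9/14 + (1/42)*sqrt(3081) and 9/14 - (1/42)*sqrt(3081); poles of order 1, moduli 9/14 + (1/42)*sqrt(3081) and -9/14 + (1/42)*sqrt(3081).
The radius of convergence is the smallest modulus among the singular points: -9/14 + (1/42)*sqrt(3081).


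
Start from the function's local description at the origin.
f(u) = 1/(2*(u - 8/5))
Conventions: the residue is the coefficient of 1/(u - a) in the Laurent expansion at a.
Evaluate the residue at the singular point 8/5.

The residue is 1/2.

At the order-1 pole 8/5 set g(u) = (u - (8/5))*f(u) = 1/2.
Simple pole: residue = g(a) at a = 8/5, which is 1/2.


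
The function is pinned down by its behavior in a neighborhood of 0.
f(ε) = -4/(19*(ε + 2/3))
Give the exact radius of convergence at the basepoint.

The radius of convergence is 2/3.

Denominator factor (ε + 2/3): pole of order 1 at -2/3, modulus 2/3.
The radius of convergence is the smallest modulus among the singular points: 2/3.


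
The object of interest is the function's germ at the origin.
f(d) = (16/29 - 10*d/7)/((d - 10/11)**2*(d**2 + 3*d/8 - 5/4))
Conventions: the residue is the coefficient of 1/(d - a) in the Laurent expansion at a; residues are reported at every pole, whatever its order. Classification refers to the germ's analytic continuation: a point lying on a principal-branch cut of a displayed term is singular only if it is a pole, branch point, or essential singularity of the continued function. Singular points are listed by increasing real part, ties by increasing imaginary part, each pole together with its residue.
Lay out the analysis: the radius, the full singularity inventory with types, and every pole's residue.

Radius of convergence at 0: 10/11.
At -3/16 - (1/16)*sqrt(329): a pole of order 1; residue -10440001/81200 + (189045923/26714800)*sqrt(329).
At 10/11: a pole of order 2; residue 10440001/40600.
At -3/16 + (1/16)*sqrt(329): a pole of order 1; residue -10440001/81200 - (189045923/26714800)*sqrt(329).

Denominator factor (d**2 + 3*d/8 - 5/4): discriminant 329/64, real irrational roots -3/16 + (1/16)*sqrt(329) and -3/16 - (1/16)*sqrt(329); poles of order 1, moduli -3/16 + (1/16)*sqrt(329) and 3/16 + (1/16)*sqrt(329).
Denominator factor (d - 10/11)^2: pole of order 2 at 10/11, modulus 10/11.
The radius of convergence is the smallest modulus among the singular points: 10/11.
The factor d**2 + 3*d/8 - 5/4 splits as (d - a)(d - a') with a = -3/16 - (1/16)*sqrt(329), a' = -3/16 + (1/16)*sqrt(329). At the order-1 pole a set g(d) = (d - a)*f(d) = [(16/29 - 10*d/7)/(d - 10/11)**2] / (d - a').
Simple pole: residue = g(a) at a = -3/16 - (1/16)*sqrt(329), which is -10440001/81200 + (189045923/26714800)*sqrt(329).
At the order-2 pole 10/11 set g(d) = (d - (10/11))^2*f(d) = (16/29 - 10*d/7)/(d**2 + 3*d/8 - 5/4).
Order-2 pole: residue = g'(a); g'(10/11) = 10440001/40600, so the residue is 10440001/40600.
The factor d**2 + 3*d/8 - 5/4 splits as (d - a)(d - a') with a = -3/16 + (1/16)*sqrt(329), a' = -3/16 - (1/16)*sqrt(329). At the order-1 pole a set g(d) = (d - a)*f(d) = [(16/29 - 10*d/7)/(d - 10/11)**2] / (d - a').
Simple pole: residue = g(a) at a = -3/16 + (1/16)*sqrt(329), which is -10440001/81200 - (189045923/26714800)*sqrt(329).
List the singular points by increasing real part (a conjugate pair: the negative imaginary part first).


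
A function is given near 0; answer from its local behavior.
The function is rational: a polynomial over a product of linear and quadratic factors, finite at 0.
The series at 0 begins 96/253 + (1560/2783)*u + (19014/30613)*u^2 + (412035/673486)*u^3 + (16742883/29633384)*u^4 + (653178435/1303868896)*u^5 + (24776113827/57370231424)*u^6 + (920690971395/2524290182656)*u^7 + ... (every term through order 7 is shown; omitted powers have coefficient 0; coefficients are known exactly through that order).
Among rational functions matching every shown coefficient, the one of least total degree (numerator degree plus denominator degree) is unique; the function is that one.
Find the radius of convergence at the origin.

No rational of total degree below 2 reproduces all 8 coefficients; solving the [0/2] Pade equations on them gives f(u) = 16/(23*(u - 11/8)*(u - 4/3)), whose expansion matches every shown term.
Denominator factor (u - 11/8): pole of order 1 at 11/8, modulus 11/8.
Denominator factor (u - 4/3): pole of order 1 at 4/3, modulus 4/3.
The radius of convergence is the smallest modulus among the singular points: 4/3.

The radius of convergence is 4/3.


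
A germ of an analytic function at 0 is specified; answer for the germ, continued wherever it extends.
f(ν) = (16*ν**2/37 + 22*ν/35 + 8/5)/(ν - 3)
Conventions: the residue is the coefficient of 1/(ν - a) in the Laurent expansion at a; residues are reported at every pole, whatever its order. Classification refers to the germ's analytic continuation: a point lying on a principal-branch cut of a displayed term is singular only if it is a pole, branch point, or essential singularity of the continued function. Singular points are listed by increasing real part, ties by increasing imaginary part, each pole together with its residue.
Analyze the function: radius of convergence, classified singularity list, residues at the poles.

Denominator factor (ν - 3): pole of order 1 at 3, modulus 3.
The radius of convergence is the smallest modulus among the singular points: 3.
At the order-1 pole 3 set g(ν) = (ν - (3))*f(ν) = 16*ν**2/37 + 22*ν/35 + 8/5.
Simple pole: residue = g(a) at a = 3, which is 9554/1295.

Radius of convergence at 0: 3.
At 3: a pole of order 1; residue 9554/1295.


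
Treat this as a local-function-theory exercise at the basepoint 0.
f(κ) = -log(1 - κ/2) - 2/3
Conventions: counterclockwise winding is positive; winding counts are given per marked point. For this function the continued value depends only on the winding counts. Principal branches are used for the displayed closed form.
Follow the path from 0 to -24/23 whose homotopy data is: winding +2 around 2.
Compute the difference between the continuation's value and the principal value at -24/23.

The rational part is single-valued and drops out of the difference; each branch term changes only by its own monodromy.
(-1)*log(1 - κ/(2)): each positive loop around 2 adds 2*pi*i to the log, so winding +2 contributes (-1)*(2)*2*pi*i = -(4)*pi*i.
Summing the contributions at κ = -24/23 gives -(4)*pi*i.

Continued minus principal equals -(4)*pi*i.


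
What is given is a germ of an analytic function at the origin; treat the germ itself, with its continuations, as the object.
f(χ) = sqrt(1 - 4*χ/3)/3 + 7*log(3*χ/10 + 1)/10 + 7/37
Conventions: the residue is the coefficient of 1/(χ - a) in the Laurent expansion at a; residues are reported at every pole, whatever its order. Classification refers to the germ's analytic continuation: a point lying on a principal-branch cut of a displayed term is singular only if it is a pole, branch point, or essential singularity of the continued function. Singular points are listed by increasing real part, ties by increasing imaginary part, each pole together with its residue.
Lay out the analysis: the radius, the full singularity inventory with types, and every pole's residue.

Radius of convergence at 0: 3/4.
At -10/3: a logarithmic branch point.
At 3/4: an algebraic (square-root) branch point.

Branch term (1/3)*sqrt(1 - χ/(3/4)): its argument vanishes at χ = 3/4, a square-root branch point, modulus 3/4.
Branch term (7/10)*log(1 - χ/(-10/3)): its argument vanishes at χ = -10/3, a logarithmic branch point, modulus 10/3.
The radius of convergence is the smallest modulus among the singular points: 3/4.
List the singular points by increasing real part (a conjugate pair: the negative imaginary part first).


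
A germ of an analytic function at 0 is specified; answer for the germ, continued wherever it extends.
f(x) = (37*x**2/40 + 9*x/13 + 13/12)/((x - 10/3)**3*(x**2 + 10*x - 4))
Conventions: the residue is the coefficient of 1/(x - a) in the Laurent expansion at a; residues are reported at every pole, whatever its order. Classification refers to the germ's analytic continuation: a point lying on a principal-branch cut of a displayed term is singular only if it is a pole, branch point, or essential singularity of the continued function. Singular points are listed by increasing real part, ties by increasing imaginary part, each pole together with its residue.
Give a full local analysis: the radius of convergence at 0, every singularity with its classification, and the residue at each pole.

Denominator factor (x - 10/3)^3: pole of order 3 at 10/3, modulus 10/3.
Denominator factor (x**2 + 10*x - 4): discriminant 116, real irrational roots -5 + sqrt(29) and -5 - sqrt(29); poles of order 1, moduli -5 + sqrt(29) and 5 + sqrt(29).
The radius of convergence is the smallest modulus among the singular points: -5 + sqrt(29).
The factor x**2 + 10*x - 4 splits as (x - a)(x - a') with a = -5 - sqrt(29), a' = -5 + sqrt(29). At the order-1 pole a set g(x) = (x - a)*f(x) = [(37*x**2/40 + 9*x/13 + 13/12)/(x - 10/3)**3] / (x - a').
Simple pole: residue = g(a) at a = -5 - sqrt(29), which is -1583577/1567427680 + (14783085/18182161088)*sqrt(29).
The factor x**2 + 10*x - 4 splits as (x - a)(x - a') with a = -5 + sqrt(29), a' = -5 - sqrt(29). At the order-1 pole a set g(x) = (x - a)*f(x) = [(37*x**2/40 + 9*x/13 + 13/12)/(x - 10/3)**3] / (x - a').
Simple pole: residue = g(a) at a = -5 + sqrt(29), which is -1583577/1567427680 - (14783085/18182161088)*sqrt(29).
At the order-3 pole 10/3 set g(x) = (x - (10/3))^3*f(x) = (37*x**2/40 + 9*x/13 + 13/12)/(x**2 + 10*x - 4).
Order-3 pole: residue = g''(a)/2; g''(10/3) = 1583577/391856920, so the residue is 1583577/783713840.
List the singular points by increasing real part (a conjugate pair: the negative imaginary part first).

Radius of convergence at 0: -5 + sqrt(29).
At -5 - sqrt(29): a pole of order 1; residue -1583577/1567427680 + (14783085/18182161088)*sqrt(29).
At -5 + sqrt(29): a pole of order 1; residue -1583577/1567427680 - (14783085/18182161088)*sqrt(29).
At 10/3: a pole of order 3; residue 1583577/783713840.


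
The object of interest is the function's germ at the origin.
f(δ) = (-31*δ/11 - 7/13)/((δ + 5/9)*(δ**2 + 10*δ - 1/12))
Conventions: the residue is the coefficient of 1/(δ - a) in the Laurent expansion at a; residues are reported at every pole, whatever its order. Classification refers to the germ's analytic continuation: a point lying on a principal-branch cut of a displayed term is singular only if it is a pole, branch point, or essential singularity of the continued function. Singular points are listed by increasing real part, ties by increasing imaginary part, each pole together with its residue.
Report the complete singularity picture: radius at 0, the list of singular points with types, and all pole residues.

Denominator factor (δ + 5/9): pole of order 1 at -5/9, modulus 5/9.
Denominator factor (δ**2 + 10*δ - 1/12): discriminant 301/3, real irrational roots -5 + (1/6)*sqrt(903) and -5 - (1/6)*sqrt(903); poles of order 1, moduli -5 + (1/6)*sqrt(903) and 5 + (1/6)*sqrt(903).
The radius of convergence is the smallest modulus among the singular points: -5 + (1/6)*sqrt(903).
The factor δ**2 + 10*δ - 1/12 splits as (δ - a)(δ - a') with a = -5 - (1/6)*sqrt(903), a' = -5 + (1/6)*sqrt(903). At the order-1 pole a set g(δ) = (δ - a)*f(δ) = [(-31*δ/11 - 7/13)/(δ + 5/9)] / (δ - a').
Simple pole: residue = g(a) at a = -5 - (1/6)*sqrt(903), which is 23796/246961 + (484461/74335261)*sqrt(903).
At the order-1 pole -5/9 set g(δ) = (δ - (-5/9))*f(δ) = (-31*δ/11 - 7/13)/(δ**2 + 10*δ - 1/12).
Simple pole: residue = g(a) at a = -5/9, which is -47592/246961.
The factor δ**2 + 10*δ - 1/12 splits as (δ - a)(δ - a') with a = -5 + (1/6)*sqrt(903), a' = -5 - (1/6)*sqrt(903). At the order-1 pole a set g(δ) = (δ - a)*f(δ) = [(-31*δ/11 - 7/13)/(δ + 5/9)] / (δ - a').
Simple pole: residue = g(a) at a = -5 + (1/6)*sqrt(903), which is 23796/246961 - (484461/74335261)*sqrt(903).
List the singular points by increasing real part (a conjugate pair: the negative imaginary part first).

Radius of convergence at 0: -5 + (1/6)*sqrt(903).
At -5 - (1/6)*sqrt(903): a pole of order 1; residue 23796/246961 + (484461/74335261)*sqrt(903).
At -5/9: a pole of order 1; residue -47592/246961.
At -5 + (1/6)*sqrt(903): a pole of order 1; residue 23796/246961 - (484461/74335261)*sqrt(903).


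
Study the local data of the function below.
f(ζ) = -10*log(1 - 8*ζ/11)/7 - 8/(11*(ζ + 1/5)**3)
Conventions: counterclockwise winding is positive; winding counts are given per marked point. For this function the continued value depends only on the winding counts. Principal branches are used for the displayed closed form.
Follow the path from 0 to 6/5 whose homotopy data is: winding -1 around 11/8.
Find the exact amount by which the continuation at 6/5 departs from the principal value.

Continued minus principal equals (20/7)*pi*i.

The rational part is single-valued and drops out of the difference; each branch term changes only by its own monodromy.
(-10/7)*log(1 - ζ/(11/8)): each positive loop around 11/8 adds 2*pi*i to the log, so winding -1 contributes (-10/7)*(-1)*2*pi*i = (20/7)*pi*i.
Summing the contributions at ζ = 6/5 gives (20/7)*pi*i.


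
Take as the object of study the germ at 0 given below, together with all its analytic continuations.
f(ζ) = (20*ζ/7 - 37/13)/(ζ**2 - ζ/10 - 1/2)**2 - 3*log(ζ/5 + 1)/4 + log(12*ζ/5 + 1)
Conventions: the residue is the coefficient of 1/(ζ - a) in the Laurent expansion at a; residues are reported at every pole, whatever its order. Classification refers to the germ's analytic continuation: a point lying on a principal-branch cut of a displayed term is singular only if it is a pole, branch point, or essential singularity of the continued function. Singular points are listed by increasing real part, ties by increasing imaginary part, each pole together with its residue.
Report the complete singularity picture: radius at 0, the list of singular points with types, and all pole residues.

Denominator factor (ζ**2 - ζ/10 - 1/2)^2: discriminant 201/100, real irrational roots 1/20 + (1/20)*sqrt(201) and 1/20 - (1/20)*sqrt(201); poles of order 2, moduli 1/20 + (1/20)*sqrt(201) and -1/20 + (1/20)*sqrt(201).
Branch term (1)*log(1 - ζ/(-5/12)): its argument vanishes at ζ = -5/12, a logarithmic branch point, modulus 5/12.
Branch term (-3/4)*log(1 - ζ/(-5)): its argument vanishes at ζ = -5, a logarithmic branch point, modulus 5.
The radius of convergence is the smallest modulus among the singular points: 5/12.
The branch terms are analytic at 1/20 - (1/20)*sqrt(201) and contribute nothing to the residue; only the rational part matters.
The factor ζ**2 - ζ/10 - 1/2 splits as (ζ - a)(ζ - a') with a = 1/20 - (1/20)*sqrt(201), a' = 1/20 + (1/20)*sqrt(201). At the order-2 pole a set g(ζ) = (ζ - a)^2*(rational part) = [20*ζ/7 - 37/13] / (ζ - a')^2.
Order-2 pole: residue = g'(a); g'(1/20 - (1/20)*sqrt(201)) = -(164000/1225497)*sqrt(201), so the residue is -(164000/1225497)*sqrt(201).
The branch terms are analytic at 1/20 + (1/20)*sqrt(201) and contribute nothing to the residue; only the rational part matters.
The factor ζ**2 - ζ/10 - 1/2 splits as (ζ - a)(ζ - a') with a = 1/20 + (1/20)*sqrt(201), a' = 1/20 - (1/20)*sqrt(201). At the order-2 pole a set g(ζ) = (ζ - a)^2*(rational part) = [20*ζ/7 - 37/13] / (ζ - a')^2.
Order-2 pole: residue = g'(a); g'(1/20 + (1/20)*sqrt(201)) = (164000/1225497)*sqrt(201), so the residue is (164000/1225497)*sqrt(201).
List the singular points by increasing real part (a conjugate pair: the negative imaginary part first).

Radius of convergence at 0: 5/12.
At -5: a logarithmic branch point.
At 1/20 - (1/20)*sqrt(201): a pole of order 2; residue -(164000/1225497)*sqrt(201).
At -5/12: a logarithmic branch point.
At 1/20 + (1/20)*sqrt(201): a pole of order 2; residue (164000/1225497)*sqrt(201).


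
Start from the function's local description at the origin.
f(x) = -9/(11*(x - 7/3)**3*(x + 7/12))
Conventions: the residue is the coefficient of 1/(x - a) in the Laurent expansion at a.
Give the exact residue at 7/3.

At the order-3 pole 7/3 set g(x) = (x - (7/3))^3*f(x) = -9/(11*(x + 7/12)).
Order-3 pole: residue = g''(a)/2; g''(7/3) = -31104/471625, so the residue is -15552/471625.

The residue is -15552/471625.


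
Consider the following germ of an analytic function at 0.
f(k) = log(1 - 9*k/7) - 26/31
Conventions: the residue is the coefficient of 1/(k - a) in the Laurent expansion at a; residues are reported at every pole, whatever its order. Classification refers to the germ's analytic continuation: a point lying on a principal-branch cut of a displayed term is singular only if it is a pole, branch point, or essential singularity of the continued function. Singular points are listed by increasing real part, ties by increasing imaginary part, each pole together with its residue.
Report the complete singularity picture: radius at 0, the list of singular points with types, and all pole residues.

Branch term (1)*log(1 - k/(7/9)): its argument vanishes at k = 7/9, a logarithmic branch point, modulus 7/9.
The radius of convergence is the smallest modulus among the singular points: 7/9.

Radius of convergence at 0: 7/9.
At 7/9: a logarithmic branch point.


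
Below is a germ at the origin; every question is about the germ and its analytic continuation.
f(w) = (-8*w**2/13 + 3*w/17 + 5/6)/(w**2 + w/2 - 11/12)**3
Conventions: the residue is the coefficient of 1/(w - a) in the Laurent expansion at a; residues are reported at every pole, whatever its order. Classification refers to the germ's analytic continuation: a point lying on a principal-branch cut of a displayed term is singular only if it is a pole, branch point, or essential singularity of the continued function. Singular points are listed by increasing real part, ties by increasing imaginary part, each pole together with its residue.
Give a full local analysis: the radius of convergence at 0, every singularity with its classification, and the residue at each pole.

Radius of convergence at 0: -1/4 + (1/12)*sqrt(141).
At -1/4 - (1/12)*sqrt(141): a pole of order 3; residue -(363408/22944883)*sqrt(141).
At -1/4 + (1/12)*sqrt(141): a pole of order 3; residue (363408/22944883)*sqrt(141).

Denominator factor (w**2 + w/2 - 11/12)^3: discriminant 47/12, real irrational roots -1/4 + (1/12)*sqrt(141) and -1/4 - (1/12)*sqrt(141); poles of order 3, moduli -1/4 + (1/12)*sqrt(141) and 1/4 + (1/12)*sqrt(141).
The radius of convergence is the smallest modulus among the singular points: -1/4 + (1/12)*sqrt(141).
The factor w**2 + w/2 - 11/12 splits as (w - a)(w - a') with a = -1/4 - (1/12)*sqrt(141), a' = -1/4 + (1/12)*sqrt(141). At the order-3 pole a set g(w) = (w - a)^3*f(w) = [-8*w**2/13 + 3*w/17 + 5/6] / (w - a')^3.
Order-3 pole: residue = g''(a)/2; g''(-1/4 - (1/12)*sqrt(141)) = -(726816/22944883)*sqrt(141), so the residue is -(363408/22944883)*sqrt(141).
The factor w**2 + w/2 - 11/12 splits as (w - a)(w - a') with a = -1/4 + (1/12)*sqrt(141), a' = -1/4 - (1/12)*sqrt(141). At the order-3 pole a set g(w) = (w - a)^3*f(w) = [-8*w**2/13 + 3*w/17 + 5/6] / (w - a')^3.
Order-3 pole: residue = g''(a)/2; g''(-1/4 + (1/12)*sqrt(141)) = (726816/22944883)*sqrt(141), so the residue is (363408/22944883)*sqrt(141).
List the singular points by increasing real part (a conjugate pair: the negative imaginary part first).


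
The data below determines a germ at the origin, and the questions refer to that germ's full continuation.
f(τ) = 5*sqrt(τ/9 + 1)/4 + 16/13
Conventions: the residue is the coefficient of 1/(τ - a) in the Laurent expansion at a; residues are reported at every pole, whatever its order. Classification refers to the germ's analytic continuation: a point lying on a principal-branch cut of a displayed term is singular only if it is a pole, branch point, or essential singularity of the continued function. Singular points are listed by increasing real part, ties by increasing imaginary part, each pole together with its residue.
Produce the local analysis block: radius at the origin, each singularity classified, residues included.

Branch term (5/4)*sqrt(1 - τ/(-9)): its argument vanishes at τ = -9, a square-root branch point, modulus 9.
The radius of convergence is the smallest modulus among the singular points: 9.

Radius of convergence at 0: 9.
At -9: an algebraic (square-root) branch point.


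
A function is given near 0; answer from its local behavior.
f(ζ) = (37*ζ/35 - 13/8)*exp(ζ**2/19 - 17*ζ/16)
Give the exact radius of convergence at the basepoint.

The factor exp(ζ**2/19 - 17*ζ/16) is entire and contributes no finite singular point.
The polynomial part has no poles.
No finite singular points: the Taylor series at 0 converges everywhere.

The radius of convergence is infinite.


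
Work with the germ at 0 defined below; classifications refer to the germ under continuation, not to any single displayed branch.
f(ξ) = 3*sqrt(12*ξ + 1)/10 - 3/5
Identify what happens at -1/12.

The point is an algebraic (square-root) branch point.

The term (3/10)*sqrt(1 - ξ/(-1/12)) has argument 1 - -1/12/(-1/12) = 0 at -1/12: a square-root (algebraic, two-sheeted) branch point; the remaining terms are analytic or single-valued there.


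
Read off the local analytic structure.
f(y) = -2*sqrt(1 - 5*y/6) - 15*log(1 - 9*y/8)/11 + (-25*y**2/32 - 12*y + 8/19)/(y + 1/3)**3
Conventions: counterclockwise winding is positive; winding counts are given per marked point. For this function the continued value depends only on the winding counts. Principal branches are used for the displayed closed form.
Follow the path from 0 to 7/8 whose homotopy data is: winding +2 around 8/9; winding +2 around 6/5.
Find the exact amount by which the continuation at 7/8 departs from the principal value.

The rational part is single-valued and drops out of the difference; each branch term changes only by its own monodromy.
(-15/11)*log(1 - y/(8/9)): each positive loop around 8/9 adds 2*pi*i to the log, so winding +2 contributes (-15/11)*(2)*2*pi*i = -(60/11)*pi*i.
(-2)*sqrt(1 - y/(6/5)): winding +2 is even, the square root returns to the same sheet, contribution 0.
Summing the contributions at y = 7/8 gives -(60/11)*pi*i.

Continued minus principal equals -(60/11)*pi*i.


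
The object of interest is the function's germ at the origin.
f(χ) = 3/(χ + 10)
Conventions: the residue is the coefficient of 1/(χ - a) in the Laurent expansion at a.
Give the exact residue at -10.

The residue is 3.

At the order-1 pole -10 set g(χ) = (χ - (-10))*f(χ) = 3.
Simple pole: residue = g(a) at a = -10, which is 3.


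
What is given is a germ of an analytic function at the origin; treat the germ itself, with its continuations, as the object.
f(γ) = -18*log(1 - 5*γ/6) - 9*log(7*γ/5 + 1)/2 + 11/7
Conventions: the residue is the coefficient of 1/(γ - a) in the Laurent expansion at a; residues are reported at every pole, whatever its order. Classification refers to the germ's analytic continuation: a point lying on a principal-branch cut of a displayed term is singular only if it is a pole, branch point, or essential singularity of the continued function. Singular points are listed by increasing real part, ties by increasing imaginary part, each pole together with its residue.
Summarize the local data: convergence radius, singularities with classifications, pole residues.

Radius of convergence at 0: 5/7.
At -5/7: a logarithmic branch point.
At 6/5: a logarithmic branch point.

Branch term (-18)*log(1 - γ/(6/5)): its argument vanishes at γ = 6/5, a logarithmic branch point, modulus 6/5.
Branch term (-9/2)*log(1 - γ/(-5/7)): its argument vanishes at γ = -5/7, a logarithmic branch point, modulus 5/7.
The radius of convergence is the smallest modulus among the singular points: 5/7.
List the singular points by increasing real part (a conjugate pair: the negative imaginary part first).


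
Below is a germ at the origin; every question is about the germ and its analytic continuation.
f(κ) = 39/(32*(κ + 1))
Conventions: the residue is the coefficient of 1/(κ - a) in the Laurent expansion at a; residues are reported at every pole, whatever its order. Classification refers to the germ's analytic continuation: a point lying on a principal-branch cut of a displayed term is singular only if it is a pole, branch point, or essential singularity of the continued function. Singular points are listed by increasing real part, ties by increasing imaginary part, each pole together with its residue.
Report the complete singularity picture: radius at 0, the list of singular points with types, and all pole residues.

Denominator factor (κ + 1): pole of order 1 at -1, modulus 1.
The radius of convergence is the smallest modulus among the singular points: 1.
At the order-1 pole -1 set g(κ) = (κ - (-1))*f(κ) = 39/32.
Simple pole: residue = g(a) at a = -1, which is 39/32.

Radius of convergence at 0: 1.
At -1: a pole of order 1; residue 39/32.


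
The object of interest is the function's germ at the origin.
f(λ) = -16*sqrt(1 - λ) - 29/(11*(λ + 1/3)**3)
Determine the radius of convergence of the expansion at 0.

The radius of convergence is 1/3.

Denominator factor (λ + 1/3)^3: pole of order 3 at -1/3, modulus 1/3.
Branch term (-16)*sqrt(1 - λ/(1)): its argument vanishes at λ = 1, a square-root branch point, modulus 1.
The radius of convergence is the smallest modulus among the singular points: 1/3.


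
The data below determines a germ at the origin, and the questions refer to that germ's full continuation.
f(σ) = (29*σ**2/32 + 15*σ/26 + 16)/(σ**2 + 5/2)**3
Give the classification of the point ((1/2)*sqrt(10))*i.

The denominator factor σ**2 + 5/2 vanishes at ((1/2)*sqrt(10))*i and appears to the power 3; the numerator there equals (879/64) + ((15/52)*sqrt(10))*i, nonzero, and no other factor vanishes.
Hence a pole whose order is the multiplicity, 3.

The point is a pole of order 3.


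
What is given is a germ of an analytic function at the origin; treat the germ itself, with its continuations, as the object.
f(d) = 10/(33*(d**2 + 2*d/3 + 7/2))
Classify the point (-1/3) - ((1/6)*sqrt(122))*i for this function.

The denominator factor d**2 + 2*d/3 + 7/2 vanishes at (-1/3) - ((1/6)*sqrt(122))*i and appears to the power 1; the numerator there equals 10/33, nonzero, and no other factor vanishes.
Hence a pole whose order is the multiplicity, 1.

The point is a pole of order 1.
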